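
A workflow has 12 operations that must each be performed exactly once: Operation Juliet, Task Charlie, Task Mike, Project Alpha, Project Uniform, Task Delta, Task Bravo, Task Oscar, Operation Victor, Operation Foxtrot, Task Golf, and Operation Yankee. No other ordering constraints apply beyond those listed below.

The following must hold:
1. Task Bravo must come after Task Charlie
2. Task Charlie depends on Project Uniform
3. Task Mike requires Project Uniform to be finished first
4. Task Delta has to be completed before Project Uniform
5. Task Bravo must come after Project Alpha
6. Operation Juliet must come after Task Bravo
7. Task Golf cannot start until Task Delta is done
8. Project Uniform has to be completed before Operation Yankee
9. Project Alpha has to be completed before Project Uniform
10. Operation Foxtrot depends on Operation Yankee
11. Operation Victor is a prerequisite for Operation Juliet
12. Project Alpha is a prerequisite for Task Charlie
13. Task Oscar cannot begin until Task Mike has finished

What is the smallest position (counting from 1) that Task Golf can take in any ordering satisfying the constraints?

2

The only operation forced before Task Golf (directly or transitively) is Task Delta.
With 1 mandatory predecessor, the earliest Task Golf can sit is position 1+1 = 2, and placing just that one first achieves it.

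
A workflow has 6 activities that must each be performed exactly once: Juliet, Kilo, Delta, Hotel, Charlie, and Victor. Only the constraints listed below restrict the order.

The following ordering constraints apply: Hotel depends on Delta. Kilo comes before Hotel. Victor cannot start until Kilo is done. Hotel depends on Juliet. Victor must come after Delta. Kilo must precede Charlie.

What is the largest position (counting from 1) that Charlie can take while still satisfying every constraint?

6

Nothing depends on Charlie, so it can be the final activity, position 6.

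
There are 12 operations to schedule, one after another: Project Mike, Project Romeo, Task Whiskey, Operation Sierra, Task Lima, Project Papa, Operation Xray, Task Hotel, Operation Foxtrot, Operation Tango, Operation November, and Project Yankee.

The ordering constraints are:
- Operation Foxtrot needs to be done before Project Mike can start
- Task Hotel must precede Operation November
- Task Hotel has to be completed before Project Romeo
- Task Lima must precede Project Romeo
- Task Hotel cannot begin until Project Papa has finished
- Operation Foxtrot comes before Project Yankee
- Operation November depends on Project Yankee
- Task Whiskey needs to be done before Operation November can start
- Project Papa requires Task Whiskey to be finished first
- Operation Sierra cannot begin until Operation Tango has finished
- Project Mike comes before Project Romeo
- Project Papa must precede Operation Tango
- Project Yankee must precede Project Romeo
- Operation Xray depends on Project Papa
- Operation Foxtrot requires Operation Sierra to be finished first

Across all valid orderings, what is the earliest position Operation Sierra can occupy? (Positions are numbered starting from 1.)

4

Working backwards through the constraints from Operation Sierra, its full set of required predecessors is Task Whiskey, Project Papa, Operation Tango — 3 of them.
With 3 mandatory predecessors, the earliest Operation Sierra can sit is position 3+1 = 4, and placing just those 3 first achieves it.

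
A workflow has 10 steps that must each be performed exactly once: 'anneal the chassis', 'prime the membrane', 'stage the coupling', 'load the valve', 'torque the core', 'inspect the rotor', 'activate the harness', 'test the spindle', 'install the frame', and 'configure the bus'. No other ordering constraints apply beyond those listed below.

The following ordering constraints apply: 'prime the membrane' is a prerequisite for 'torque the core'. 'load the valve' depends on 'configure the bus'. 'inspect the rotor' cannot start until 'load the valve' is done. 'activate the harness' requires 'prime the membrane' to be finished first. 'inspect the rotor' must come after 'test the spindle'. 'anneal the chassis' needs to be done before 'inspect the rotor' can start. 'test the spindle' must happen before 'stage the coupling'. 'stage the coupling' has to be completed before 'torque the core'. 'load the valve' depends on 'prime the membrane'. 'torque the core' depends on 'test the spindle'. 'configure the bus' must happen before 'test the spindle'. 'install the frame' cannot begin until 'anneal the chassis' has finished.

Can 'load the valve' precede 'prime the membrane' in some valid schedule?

There is a dependency chain 'prime the membrane' → 'load the valve', so 'load the valve' always comes after 'prime the membrane'.
Hence 'load the valve' can never be scheduled before 'prime the membrane'.

No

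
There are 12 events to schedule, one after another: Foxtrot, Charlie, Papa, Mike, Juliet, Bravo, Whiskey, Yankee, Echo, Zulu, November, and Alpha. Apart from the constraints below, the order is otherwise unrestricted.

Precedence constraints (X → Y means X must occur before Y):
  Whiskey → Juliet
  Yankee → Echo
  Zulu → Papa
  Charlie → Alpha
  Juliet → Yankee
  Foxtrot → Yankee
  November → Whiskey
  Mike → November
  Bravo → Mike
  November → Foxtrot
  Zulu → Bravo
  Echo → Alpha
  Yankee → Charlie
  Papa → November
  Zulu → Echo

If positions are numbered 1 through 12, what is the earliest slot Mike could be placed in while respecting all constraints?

The events that are forced before Mike, directly or transitively, are Bravo, Zulu. That's 2 events.
With 2 mandatory predecessors, the earliest Mike can sit is position 2+1 = 3, and placing just those 2 first achieves it.

3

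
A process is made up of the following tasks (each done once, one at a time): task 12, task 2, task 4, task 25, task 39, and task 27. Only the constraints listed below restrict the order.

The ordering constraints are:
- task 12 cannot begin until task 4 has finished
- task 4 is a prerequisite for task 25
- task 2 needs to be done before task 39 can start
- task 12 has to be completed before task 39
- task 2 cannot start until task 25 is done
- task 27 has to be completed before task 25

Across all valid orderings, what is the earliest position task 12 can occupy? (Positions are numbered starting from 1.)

The only task forced before task 12 (directly or transitively) is task 4.
With 1 mandatory predecessor, the earliest task 12 can sit is position 1+1 = 2, and placing just that one first achieves it.

2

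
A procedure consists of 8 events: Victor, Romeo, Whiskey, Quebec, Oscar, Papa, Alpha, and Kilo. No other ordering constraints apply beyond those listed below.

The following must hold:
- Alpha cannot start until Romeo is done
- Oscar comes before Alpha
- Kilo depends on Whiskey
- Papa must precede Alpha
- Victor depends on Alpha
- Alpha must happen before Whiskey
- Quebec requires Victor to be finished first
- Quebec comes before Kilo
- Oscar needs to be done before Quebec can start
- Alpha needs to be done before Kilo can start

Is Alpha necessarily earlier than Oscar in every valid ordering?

There is a chain Oscar → Alpha, which puts Oscar before Alpha.
So Alpha never precedes Oscar.

No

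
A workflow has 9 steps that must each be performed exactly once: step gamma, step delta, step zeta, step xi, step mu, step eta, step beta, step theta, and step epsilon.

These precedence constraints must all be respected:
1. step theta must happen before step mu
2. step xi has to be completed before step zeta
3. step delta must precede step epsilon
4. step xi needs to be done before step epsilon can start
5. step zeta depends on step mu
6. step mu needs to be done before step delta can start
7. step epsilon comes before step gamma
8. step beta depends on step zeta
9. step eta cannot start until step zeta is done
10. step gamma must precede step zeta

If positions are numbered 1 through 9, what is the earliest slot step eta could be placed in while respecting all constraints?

8

Working backwards through the constraints from step eta, its full set of required predecessors is step gamma, step delta, step zeta, step xi, step mu, step theta, step epsilon — 7 of them.
With 7 mandatory predecessors, the earliest step eta can sit is position 7+1 = 8, and placing just those 7 first achieves it.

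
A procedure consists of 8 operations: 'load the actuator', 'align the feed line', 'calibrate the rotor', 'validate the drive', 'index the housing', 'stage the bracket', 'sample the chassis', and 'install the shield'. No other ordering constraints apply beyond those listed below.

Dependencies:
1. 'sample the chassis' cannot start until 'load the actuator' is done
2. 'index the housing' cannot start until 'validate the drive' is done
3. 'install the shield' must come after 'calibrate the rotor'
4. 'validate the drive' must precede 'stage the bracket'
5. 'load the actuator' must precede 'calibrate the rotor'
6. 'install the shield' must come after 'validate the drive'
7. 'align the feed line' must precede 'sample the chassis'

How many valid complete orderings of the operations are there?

3 operations have no prerequisites ('load the actuator', 'align the feed line', 'validate the drive'), so any of them could come first.
Systematically extending each partial ordering one operation at a time and counting, there are 954 complete orderings.

954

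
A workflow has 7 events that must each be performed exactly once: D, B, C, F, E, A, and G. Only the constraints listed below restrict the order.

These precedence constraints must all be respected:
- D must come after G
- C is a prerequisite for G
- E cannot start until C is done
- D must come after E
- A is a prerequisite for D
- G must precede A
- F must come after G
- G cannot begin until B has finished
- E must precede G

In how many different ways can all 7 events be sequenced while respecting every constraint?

9

2 events have no prerequisites (B, C), so any of them could come first.
Counting all ways to extend the partial order to a total order gives 9.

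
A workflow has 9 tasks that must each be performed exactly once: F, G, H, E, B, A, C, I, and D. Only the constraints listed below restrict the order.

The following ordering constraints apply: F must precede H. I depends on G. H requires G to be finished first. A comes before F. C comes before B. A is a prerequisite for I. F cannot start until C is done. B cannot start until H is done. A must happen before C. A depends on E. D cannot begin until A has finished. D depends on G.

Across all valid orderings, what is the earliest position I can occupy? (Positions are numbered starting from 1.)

4

Working backwards through the constraints from I, its full set of required predecessors is G, E, A — 3 of them.
With 3 mandatory predecessors, the earliest I can sit is position 3+1 = 4, and placing just those 3 first achieves it.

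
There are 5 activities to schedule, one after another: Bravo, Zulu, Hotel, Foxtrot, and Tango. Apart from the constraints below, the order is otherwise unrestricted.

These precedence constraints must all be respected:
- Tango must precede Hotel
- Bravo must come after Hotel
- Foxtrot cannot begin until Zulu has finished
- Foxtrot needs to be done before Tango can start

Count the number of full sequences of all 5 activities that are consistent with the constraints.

1

Zulu is the only activity with nothing required before it, so every ordering starts there.
Continuing from there, at each step only one activity has all its prerequisites placed, so the ordering is fully determined — there is exactly 1.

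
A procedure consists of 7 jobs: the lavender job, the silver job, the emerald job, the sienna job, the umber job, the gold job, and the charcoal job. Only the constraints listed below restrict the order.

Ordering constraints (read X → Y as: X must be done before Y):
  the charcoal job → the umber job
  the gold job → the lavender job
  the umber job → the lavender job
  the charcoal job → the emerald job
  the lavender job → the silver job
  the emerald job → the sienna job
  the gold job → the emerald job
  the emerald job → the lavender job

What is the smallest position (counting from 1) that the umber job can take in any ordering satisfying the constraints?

2

Working backwards through the constraints from the umber job, its only required predecessor is the charcoal job.
So at minimum 1 job comes before the umber job, putting the umber job no earlier than position 2. That position is achievable by scheduling exactly that predecessor first.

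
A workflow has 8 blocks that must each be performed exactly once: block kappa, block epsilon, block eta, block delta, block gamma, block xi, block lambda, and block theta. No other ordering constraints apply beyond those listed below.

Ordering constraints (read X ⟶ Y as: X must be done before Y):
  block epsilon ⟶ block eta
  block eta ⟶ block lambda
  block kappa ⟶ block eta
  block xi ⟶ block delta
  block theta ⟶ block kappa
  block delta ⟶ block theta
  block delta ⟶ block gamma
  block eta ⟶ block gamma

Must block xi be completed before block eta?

Yes

There is a constraint chain block xi → block delta → block theta → block kappa → block eta.
That forces block xi before block eta in every valid schedule.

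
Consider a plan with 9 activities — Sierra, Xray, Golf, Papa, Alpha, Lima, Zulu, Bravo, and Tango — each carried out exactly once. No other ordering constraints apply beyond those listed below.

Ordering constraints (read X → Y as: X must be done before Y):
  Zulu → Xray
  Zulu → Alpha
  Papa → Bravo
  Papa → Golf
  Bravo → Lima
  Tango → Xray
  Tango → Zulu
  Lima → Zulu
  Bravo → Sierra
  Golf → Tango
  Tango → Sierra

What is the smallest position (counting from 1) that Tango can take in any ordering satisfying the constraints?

3

Working backwards through the constraints from Tango, its full set of required predecessors is Golf, Papa — 2 of them.
With 2 mandatory predecessors, the earliest Tango can sit is position 2+1 = 3, and placing just those 2 first achieves it.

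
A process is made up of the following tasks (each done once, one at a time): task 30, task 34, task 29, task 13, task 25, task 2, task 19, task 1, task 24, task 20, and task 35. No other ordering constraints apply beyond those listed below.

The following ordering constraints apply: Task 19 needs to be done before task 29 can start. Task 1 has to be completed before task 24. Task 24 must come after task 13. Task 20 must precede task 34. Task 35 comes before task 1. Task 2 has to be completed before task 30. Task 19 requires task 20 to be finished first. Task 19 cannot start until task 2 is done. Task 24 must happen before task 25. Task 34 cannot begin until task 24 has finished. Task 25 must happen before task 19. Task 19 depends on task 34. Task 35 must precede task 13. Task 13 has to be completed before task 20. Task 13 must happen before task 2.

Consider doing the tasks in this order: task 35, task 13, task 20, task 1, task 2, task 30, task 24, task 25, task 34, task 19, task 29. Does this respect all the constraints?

Going through the constraints one by one, each required predecessor appears earlier in the sequence than its dependent — e.g. task 20 (position 3) is before task 19 (position 10), as required.

Yes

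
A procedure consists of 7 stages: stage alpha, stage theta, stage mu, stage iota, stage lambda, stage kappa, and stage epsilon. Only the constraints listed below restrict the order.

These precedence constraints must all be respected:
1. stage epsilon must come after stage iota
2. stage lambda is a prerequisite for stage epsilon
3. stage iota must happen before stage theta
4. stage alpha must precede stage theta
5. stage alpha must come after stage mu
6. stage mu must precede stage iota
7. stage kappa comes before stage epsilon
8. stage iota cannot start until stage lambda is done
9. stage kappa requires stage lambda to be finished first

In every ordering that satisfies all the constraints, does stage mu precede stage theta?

Following the dependencies: stage mu → stage alpha → stage theta.
That forces stage mu before stage theta in every valid schedule.

Yes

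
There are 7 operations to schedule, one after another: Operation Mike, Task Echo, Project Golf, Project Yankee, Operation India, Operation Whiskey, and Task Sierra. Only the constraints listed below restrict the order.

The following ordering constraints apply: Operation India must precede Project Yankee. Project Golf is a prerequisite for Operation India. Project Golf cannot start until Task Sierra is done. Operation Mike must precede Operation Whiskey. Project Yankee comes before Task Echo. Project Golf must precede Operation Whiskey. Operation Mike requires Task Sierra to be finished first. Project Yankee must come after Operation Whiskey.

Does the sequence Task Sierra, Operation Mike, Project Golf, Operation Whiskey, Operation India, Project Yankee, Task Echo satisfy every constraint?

Yes

Every stated constraint is respected: Operation Whiskey sits at position 4, ahead of Project Yankee at position 6, and each of the other listed pairs likewise has the predecessor earlier in the sequence.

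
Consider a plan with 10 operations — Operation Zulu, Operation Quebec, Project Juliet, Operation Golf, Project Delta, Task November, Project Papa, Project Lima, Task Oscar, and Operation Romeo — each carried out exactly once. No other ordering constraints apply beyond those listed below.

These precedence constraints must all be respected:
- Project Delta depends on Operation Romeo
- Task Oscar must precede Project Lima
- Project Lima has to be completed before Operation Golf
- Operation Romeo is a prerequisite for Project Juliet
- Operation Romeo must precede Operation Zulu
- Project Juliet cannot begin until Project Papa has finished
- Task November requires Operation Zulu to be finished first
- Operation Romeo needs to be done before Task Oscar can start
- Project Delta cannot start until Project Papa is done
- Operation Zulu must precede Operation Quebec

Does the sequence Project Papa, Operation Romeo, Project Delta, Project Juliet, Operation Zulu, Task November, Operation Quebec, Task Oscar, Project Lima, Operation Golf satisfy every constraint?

Every stated constraint is respected: Operation Romeo sits at position 2, ahead of Task Oscar at position 8, and each of the other listed pairs likewise has the predecessor earlier in the sequence.

Yes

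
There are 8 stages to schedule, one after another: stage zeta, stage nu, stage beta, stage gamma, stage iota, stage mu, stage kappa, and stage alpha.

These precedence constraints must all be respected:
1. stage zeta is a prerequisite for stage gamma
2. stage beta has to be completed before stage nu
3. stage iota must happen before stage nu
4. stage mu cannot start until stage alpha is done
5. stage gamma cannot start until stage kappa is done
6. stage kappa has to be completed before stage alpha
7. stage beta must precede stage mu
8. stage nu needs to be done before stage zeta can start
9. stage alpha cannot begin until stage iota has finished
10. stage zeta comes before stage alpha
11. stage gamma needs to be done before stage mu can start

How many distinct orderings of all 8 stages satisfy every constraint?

20

The stages with no prerequisites are stage beta, stage iota, stage kappa; any of them can be placed first.
Enumerating by repeatedly choosing an available stage (one whose prerequisites are all placed) gives 20 distinct complete orderings.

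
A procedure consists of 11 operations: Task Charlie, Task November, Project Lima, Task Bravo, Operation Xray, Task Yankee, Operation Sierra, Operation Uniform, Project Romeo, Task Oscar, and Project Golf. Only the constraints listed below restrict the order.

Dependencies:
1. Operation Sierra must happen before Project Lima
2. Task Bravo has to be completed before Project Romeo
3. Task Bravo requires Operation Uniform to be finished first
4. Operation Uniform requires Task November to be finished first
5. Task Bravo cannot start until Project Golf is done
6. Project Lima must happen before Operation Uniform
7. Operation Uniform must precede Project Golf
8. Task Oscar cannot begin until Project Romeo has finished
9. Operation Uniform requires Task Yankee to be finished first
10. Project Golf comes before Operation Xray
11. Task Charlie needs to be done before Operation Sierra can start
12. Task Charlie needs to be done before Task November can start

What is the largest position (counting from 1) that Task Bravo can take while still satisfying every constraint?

Every operation that must follow Task Bravo has to come after it. Tracing all chains starting from Task Bravo, those operations are: Project Romeo, Task Oscar — 2 in total.
So at least 2 operations follow Task Bravo, putting Task Bravo no later than position 9. That position is achievable by scheduling everything else first.

9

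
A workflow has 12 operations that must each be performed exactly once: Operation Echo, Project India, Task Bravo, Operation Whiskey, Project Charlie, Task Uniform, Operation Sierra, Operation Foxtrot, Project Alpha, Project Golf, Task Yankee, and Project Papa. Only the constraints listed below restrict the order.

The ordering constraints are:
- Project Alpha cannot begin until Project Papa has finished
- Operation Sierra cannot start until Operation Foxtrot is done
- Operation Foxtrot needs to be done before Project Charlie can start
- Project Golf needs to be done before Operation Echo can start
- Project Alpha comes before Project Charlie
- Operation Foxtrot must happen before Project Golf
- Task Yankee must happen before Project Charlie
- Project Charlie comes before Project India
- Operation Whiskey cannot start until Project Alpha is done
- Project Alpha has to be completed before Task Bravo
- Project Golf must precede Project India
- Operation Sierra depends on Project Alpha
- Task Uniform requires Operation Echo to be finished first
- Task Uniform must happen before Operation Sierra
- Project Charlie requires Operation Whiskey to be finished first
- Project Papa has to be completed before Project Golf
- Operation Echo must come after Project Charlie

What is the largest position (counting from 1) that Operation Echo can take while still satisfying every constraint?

Every operation that must follow Operation Echo has to come after it. Tracing all chains starting from Operation Echo, those operations are: Task Uniform, Operation Sierra — 2 in total.
So at least 2 operations follow Operation Echo, putting Operation Echo no later than position 10. That position is achievable by scheduling everything else first.

10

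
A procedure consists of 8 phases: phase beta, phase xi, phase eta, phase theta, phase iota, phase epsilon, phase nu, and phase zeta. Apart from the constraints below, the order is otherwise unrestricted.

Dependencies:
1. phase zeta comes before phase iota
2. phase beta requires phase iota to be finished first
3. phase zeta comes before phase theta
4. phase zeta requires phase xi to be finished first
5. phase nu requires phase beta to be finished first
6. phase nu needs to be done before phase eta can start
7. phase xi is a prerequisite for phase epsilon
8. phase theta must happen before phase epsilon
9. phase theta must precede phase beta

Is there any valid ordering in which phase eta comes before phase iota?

No

There is a dependency chain phase iota → phase beta → phase nu → phase eta, so phase eta always comes after phase iota.
So no valid ordering can have phase eta before phase iota.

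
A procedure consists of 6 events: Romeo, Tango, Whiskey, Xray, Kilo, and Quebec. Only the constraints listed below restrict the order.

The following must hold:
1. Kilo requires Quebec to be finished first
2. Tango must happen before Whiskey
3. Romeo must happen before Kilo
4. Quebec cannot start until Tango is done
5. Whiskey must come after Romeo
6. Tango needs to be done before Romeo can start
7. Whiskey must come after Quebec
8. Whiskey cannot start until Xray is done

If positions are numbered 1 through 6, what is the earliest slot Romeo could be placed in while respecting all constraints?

Working backwards through the constraints from Romeo, its only required predecessor is Tango.
With 1 mandatory predecessor, the earliest Romeo can sit is position 1+1 = 2, and placing just that one first achieves it.

2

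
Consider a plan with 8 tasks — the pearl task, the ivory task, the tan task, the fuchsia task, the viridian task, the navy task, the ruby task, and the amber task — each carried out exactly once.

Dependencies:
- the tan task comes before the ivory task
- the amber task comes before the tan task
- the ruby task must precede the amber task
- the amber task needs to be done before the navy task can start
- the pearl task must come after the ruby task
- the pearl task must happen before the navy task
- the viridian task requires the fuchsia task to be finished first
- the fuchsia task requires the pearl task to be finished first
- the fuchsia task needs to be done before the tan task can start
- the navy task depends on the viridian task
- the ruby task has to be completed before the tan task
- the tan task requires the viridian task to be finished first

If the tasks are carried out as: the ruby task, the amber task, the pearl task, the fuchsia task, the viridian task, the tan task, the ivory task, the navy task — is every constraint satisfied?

Yes

Checking each listed constraint against this order: for instance, the amber task is in position 2 and the navy task in position 8, so that constraint holds — and the remaining constraints check out the same way.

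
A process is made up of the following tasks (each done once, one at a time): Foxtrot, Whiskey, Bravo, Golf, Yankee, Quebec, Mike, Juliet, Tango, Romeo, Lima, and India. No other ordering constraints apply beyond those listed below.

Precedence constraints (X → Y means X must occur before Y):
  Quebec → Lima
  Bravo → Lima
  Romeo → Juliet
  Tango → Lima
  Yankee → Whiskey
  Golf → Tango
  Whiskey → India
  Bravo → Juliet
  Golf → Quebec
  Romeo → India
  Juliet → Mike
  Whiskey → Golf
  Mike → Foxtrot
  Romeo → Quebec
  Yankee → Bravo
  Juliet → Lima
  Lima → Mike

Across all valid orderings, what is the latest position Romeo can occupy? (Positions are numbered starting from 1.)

6

The tasks that are forced after Romeo, directly or by a chain of constraints, are Foxtrot, Quebec, Mike, Juliet, Lima, India. That's 6 tasks.
So at least 6 tasks follow Romeo, putting Romeo no later than position 6. That position is achievable by scheduling everything else first.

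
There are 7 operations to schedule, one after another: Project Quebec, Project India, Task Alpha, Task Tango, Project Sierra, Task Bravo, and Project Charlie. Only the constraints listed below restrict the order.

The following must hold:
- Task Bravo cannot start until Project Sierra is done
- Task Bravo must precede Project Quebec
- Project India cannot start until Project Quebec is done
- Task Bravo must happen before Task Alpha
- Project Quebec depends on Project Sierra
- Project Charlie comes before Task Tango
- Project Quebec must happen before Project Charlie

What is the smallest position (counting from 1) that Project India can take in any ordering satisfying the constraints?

Working backwards through the constraints from Project India, its full set of required predecessors is Project Quebec, Project Sierra, Task Bravo — 3 of them.
So at minimum 3 operations come before Project India, putting Project India no earlier than position 4. That position is achievable by scheduling exactly those predecessors first.

4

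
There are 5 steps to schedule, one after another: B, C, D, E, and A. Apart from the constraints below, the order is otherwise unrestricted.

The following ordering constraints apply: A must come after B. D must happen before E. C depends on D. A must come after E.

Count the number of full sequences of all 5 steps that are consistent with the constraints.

2 steps have no prerequisites (B, D), so any of them could come first.
Counting all ways to extend the partial order to a total order gives 11.

11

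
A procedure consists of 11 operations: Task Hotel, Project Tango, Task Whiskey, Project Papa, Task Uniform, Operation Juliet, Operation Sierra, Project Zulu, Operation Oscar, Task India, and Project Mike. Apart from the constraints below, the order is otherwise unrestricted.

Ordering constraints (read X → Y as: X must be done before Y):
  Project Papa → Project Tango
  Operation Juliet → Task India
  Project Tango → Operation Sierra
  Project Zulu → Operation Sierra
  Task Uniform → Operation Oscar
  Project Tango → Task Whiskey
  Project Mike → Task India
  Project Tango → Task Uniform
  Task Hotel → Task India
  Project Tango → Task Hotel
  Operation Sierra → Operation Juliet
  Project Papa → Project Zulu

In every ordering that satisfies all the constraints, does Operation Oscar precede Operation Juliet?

No chain of constraints connects Operation Oscar to Operation Juliet in either direction.
So Operation Oscar can come before Operation Juliet or after — it is not forced.

No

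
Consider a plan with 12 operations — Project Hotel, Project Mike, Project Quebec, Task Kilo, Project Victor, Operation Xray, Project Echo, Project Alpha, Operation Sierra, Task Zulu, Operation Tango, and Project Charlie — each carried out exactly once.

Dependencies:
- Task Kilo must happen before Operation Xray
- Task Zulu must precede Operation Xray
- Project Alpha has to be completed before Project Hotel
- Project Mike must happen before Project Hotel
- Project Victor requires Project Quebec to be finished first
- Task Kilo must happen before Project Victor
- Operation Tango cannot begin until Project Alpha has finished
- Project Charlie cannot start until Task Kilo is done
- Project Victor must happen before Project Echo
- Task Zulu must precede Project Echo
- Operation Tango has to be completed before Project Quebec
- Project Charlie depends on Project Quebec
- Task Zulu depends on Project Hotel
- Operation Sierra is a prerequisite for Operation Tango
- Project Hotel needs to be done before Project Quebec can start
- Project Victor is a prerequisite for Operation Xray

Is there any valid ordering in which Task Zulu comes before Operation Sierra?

Yes

Nothing in the constraints forces Operation Sierra before Task Zulu — there is no chain from Operation Sierra to Task Zulu.
So a valid ordering placing Task Zulu earlier than Operation Sierra exists.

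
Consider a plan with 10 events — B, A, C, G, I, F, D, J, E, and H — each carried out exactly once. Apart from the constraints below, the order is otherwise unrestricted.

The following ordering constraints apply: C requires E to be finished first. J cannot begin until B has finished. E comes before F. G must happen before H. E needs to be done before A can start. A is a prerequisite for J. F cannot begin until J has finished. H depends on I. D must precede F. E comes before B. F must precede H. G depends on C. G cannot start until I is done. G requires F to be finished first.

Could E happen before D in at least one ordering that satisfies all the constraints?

Nothing in the constraints forces D before E — there is no chain from D to E.
So a valid ordering placing E earlier than D exists.

Yes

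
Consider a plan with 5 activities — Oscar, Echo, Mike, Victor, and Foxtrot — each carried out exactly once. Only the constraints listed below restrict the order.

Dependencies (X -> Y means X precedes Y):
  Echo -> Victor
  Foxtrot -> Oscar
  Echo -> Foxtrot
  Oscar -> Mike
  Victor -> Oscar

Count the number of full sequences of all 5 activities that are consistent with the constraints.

Echo is the only activity with nothing required before it, so every ordering starts there.
Systematically extending each partial ordering one activity at a time and counting, there are 2 complete orderings.

2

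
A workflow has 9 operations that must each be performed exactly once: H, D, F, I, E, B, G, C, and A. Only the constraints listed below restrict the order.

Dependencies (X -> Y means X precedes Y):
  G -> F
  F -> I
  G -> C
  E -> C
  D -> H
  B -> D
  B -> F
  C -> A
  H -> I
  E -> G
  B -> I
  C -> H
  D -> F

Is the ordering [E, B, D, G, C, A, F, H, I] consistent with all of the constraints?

Yes

Going through the constraints one by one, each required predecessor appears earlier in the sequence than its dependent — e.g. B (position 2) is before I (position 9), as required.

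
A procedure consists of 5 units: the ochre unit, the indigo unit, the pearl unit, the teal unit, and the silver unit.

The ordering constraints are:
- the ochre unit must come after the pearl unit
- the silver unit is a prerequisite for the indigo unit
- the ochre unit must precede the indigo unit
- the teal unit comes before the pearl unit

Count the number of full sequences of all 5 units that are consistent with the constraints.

The units with no prerequisites are the teal unit, the silver unit; any of them can be placed first.
Enumerating by repeatedly choosing an available unit (one whose prerequisites are all placed) gives 4 distinct complete orderings.

4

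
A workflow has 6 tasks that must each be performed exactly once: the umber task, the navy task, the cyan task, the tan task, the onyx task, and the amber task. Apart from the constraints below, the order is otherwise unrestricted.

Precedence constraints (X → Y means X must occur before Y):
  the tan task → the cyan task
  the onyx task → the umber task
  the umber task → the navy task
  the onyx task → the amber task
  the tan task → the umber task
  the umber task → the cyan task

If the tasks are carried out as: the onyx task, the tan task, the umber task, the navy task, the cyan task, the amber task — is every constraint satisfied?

Yes

Every stated constraint is respected: the onyx task sits at position 1, ahead of the amber task at position 6, and each of the other listed pairs likewise has the predecessor earlier in the sequence.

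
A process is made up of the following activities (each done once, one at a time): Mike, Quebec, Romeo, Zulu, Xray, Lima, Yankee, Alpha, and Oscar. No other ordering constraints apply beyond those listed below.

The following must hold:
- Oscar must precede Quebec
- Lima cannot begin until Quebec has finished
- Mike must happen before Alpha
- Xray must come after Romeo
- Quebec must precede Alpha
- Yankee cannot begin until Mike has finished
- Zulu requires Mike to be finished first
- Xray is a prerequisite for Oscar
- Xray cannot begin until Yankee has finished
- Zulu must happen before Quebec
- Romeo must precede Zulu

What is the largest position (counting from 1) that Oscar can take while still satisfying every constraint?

6

The activities that are forced after Oscar, directly or by a chain of constraints, are Quebec, Lima, Alpha. That's 3 activities.
So at least 3 activities follow Oscar, putting Oscar no later than position 6. That position is achievable by scheduling everything else first.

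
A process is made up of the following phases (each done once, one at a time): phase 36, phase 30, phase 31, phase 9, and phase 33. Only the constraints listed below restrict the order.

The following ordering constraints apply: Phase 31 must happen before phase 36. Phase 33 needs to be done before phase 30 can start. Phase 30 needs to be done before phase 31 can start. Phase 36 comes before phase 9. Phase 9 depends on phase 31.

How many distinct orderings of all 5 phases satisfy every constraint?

1

Only phase 33 has no prerequisites, so it must go first.
Every phase is then forced in turn, so only 1 complete ordering is consistent with the constraints.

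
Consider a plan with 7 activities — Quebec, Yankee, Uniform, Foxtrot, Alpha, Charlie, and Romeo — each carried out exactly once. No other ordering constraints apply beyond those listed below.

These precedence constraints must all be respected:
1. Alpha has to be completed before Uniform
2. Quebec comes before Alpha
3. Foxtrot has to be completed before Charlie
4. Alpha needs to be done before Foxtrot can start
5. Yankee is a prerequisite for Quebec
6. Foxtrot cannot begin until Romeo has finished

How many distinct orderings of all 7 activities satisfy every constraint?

The activities with no prerequisites are Yankee, Romeo; any of them can be placed first.
Counting all ways to extend the partial order to a total order gives 13.

13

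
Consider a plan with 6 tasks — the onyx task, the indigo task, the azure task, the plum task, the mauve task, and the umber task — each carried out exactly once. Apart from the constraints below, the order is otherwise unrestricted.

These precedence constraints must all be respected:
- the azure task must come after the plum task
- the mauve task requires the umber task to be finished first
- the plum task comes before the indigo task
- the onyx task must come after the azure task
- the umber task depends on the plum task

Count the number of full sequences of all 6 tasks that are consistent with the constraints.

The plum task is the only task with nothing required before it, so every ordering starts there.
Counting all ways to extend the partial order to a total order gives 30.

30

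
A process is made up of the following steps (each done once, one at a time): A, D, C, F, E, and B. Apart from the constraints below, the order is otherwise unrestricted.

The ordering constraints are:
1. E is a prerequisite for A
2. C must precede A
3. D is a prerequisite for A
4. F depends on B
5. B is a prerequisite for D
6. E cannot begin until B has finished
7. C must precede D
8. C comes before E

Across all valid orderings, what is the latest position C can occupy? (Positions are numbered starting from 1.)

The steps that are forced after C, directly or by a chain of constraints, are A, D, E. That's 3 steps.
With 3 mandatory successors out of 6 steps total, the latest slot for C is 6−3 = 3, and it's reachable by doing all non-successors before C.

3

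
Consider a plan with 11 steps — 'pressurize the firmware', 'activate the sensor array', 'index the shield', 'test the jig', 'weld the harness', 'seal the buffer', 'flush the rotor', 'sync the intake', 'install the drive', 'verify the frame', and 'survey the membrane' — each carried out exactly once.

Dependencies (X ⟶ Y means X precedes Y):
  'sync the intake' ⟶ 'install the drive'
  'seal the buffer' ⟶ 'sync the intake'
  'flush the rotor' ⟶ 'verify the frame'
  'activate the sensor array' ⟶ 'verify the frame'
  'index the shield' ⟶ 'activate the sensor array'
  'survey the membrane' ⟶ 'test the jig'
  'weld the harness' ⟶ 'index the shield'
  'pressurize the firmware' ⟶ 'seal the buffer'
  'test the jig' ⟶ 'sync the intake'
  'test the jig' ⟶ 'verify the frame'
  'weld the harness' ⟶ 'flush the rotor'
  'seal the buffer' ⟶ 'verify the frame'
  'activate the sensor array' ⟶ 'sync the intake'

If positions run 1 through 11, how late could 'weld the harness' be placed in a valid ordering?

5

The steps that are forced after 'weld the harness', directly or by a chain of constraints, are 'activate the sensor array', 'index the shield', 'flush the rotor', 'sync the intake', 'install the drive', 'verify the frame'. That's 6 steps.
So at least 6 steps follow 'weld the harness', putting 'weld the harness' no later than position 5. That position is achievable by scheduling everything else first.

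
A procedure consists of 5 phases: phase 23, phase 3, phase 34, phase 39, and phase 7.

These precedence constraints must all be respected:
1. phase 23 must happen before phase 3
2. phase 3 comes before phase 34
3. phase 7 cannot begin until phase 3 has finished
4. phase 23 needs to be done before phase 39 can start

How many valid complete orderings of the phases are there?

Phase 23 is the only phase with nothing required before it, so every ordering starts there.
Systematically extending each partial ordering one phase at a time and counting, there are 8 complete orderings.

8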